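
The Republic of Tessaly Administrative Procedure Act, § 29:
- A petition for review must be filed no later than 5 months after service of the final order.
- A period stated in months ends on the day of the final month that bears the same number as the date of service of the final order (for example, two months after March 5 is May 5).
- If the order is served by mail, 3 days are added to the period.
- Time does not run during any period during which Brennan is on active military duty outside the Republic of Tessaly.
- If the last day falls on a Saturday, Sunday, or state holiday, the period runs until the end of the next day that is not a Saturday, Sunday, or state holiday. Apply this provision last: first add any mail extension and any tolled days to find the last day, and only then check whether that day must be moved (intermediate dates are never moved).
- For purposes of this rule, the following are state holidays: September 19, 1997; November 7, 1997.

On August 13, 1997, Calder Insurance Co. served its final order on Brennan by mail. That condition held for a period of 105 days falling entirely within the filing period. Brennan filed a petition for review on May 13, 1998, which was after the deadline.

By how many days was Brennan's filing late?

5 months after August 13, 1997 is January 13, 1998.
Service was by mail, adding 3 days: January 13, 1998 + 3 days = January 16, 1998.
Tolling adds 105 days: January 16, 1998 + 105 days = May 1, 1998.
May 1, 1998 is a Friday and not a state holiday, so no extension applies.
The deadline is May 1, 1998; from May 1, 1998 to May 13, 1998 is 12 days.

12 days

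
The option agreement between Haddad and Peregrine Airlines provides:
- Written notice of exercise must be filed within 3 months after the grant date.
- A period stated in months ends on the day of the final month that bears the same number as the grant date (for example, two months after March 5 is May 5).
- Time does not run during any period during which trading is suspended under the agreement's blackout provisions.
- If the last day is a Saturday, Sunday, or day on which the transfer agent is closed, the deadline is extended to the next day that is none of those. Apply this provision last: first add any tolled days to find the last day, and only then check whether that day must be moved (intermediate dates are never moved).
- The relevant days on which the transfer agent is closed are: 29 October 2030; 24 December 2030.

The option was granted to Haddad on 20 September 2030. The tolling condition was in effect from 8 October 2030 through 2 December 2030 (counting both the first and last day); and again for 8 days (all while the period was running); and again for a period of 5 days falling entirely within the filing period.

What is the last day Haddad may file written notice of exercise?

3 months after 20 September 2030 is December 20, 2030.
From October 8, 2030 through December 2, 2030 inclusive is 56 days; tolling adds 56 days: December 20, 2030 + 56 days = February 14, 2031.
Tolling adds 8 days: February 14, 2031 + 8 days = February 22, 2031.
Tolling adds 5 days: February 22, 2031 + 5 days = February 27, 2031.
February 27, 2031 is a Thursday and not a day on which the transfer agent is closed, so no extension applies.

February 27, 2031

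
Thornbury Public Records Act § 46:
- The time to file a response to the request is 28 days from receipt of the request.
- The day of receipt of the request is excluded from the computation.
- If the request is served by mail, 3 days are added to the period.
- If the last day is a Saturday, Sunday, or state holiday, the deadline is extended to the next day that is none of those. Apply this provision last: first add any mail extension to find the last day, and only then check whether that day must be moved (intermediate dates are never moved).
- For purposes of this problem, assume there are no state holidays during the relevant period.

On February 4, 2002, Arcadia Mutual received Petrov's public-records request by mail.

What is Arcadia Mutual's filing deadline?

28 days after February 4, 2002 is March 4, 2002.
Service was by mail, adding 3 days: March 4, 2002 + 3 days = March 7, 2002.
March 7, 2002 is a Thursday and not a state holiday, so no extension applies.

March 7, 2002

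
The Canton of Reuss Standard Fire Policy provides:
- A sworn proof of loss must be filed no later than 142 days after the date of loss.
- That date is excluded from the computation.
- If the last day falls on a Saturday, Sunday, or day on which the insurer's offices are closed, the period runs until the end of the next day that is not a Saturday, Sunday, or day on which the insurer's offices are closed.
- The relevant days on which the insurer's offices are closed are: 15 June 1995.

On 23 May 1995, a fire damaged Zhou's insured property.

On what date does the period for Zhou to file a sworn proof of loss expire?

October 12, 1995

142 days after 23 May 1995 is October 12, 1995.
October 12, 1995 is a Thursday and not a day on which the insurer's offices are closed, so no extension applies.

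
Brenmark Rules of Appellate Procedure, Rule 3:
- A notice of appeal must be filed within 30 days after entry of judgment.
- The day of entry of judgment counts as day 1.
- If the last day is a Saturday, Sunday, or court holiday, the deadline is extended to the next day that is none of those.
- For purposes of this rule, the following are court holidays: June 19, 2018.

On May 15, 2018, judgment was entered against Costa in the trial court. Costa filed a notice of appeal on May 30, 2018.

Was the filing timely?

Counting May 15, 2018 as day 1, day 30 is June 13, 2018.
June 13, 2018 is a Wednesday and not a court holiday, so no extension applies.
The deadline is June 13, 2018; the filing on May 30, 2018 is on or before that date.

Yes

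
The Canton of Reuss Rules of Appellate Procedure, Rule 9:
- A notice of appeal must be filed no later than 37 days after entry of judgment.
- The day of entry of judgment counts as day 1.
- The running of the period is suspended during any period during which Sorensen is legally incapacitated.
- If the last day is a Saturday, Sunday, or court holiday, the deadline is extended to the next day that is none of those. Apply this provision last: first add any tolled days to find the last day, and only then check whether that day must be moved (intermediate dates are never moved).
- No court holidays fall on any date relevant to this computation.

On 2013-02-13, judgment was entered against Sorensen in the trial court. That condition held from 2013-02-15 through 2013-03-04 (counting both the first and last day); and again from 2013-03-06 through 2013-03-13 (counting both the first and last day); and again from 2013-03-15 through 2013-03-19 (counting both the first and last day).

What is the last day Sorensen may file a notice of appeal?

April 22, 2013

Counting 2013-02-13 as day 1, day 37 is March 21, 2013.
From February 15, 2013 through March 4, 2013 inclusive is 18 days; tolling adds 18 days: March 21, 2013 + 18 days = April 8, 2013.
From March 6, 2013 through March 13, 2013 inclusive is 8 days; tolling adds 8 days: April 8, 2013 + 8 days = April 16, 2013.
From March 15, 2013 through March 19, 2013 inclusive is 5 days; tolling adds 5 days: April 16, 2013 + 5 days = April 21, 2013.
April 21, 2013 is Sunday. The next qualifying day is April 22, 2013.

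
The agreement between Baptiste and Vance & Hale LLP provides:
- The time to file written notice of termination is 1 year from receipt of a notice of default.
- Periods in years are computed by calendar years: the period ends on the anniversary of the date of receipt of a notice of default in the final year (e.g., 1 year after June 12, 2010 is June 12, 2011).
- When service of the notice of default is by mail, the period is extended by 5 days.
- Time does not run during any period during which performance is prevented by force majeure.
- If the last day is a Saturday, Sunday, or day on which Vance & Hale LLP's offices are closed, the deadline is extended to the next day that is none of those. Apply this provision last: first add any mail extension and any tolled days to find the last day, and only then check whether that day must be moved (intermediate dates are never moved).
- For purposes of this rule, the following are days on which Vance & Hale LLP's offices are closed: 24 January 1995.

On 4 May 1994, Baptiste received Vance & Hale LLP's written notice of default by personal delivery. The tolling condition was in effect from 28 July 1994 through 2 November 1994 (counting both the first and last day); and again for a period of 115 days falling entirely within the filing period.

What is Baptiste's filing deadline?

1 year after 4 May 1994 is May 4, 1995.
Service was not by mail, so no mail extension applies.
From July 28, 1994 through November 2, 1994 inclusive is 98 days; tolling adds 98 days: May 4, 1995 + 98 days = August 10, 1995.
Tolling adds 115 days: August 10, 1995 + 115 days = December 3, 1995.
December 3, 1995 is Sunday. The next qualifying day is December 4, 1995.

December 4, 1995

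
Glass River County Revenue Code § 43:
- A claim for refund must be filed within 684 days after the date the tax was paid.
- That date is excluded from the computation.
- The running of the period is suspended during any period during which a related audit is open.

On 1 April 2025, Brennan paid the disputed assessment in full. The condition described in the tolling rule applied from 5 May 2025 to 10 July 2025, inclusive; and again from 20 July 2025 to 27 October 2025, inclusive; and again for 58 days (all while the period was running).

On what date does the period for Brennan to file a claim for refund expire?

684 days after 1 April 2025 is February 14, 2027.
From May 5, 2025 through July 10, 2025 inclusive is 67 days; tolling adds 67 days: February 14, 2027 + 67 days = April 22, 2027.
From July 20, 2025 through October 27, 2025 inclusive is 100 days; tolling adds 100 days: April 22, 2027 + 100 days = July 31, 2027.
Tolling adds 58 days: July 31, 2027 + 58 days = September 27, 2027.

September 27, 2027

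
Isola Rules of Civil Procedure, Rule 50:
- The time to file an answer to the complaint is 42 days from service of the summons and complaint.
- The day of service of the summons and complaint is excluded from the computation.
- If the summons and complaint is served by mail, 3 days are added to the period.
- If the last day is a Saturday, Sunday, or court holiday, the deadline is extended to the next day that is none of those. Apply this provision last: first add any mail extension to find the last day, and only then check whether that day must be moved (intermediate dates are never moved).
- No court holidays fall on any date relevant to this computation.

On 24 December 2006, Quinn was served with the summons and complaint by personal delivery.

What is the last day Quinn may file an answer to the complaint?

February 5, 2007

42 days after 24 December 2006 is February 4, 2007.
Service was not by mail, so no mail extension applies.
February 4, 2007 is Sunday. The next qualifying day is February 5, 2007.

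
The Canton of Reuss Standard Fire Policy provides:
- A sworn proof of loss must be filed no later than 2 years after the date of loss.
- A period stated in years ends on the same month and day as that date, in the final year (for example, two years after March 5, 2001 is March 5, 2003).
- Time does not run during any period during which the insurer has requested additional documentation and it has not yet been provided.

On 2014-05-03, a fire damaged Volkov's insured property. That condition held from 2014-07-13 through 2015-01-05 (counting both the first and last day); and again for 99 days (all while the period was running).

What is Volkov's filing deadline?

2 years after 2014-05-03 is May 3, 2016.
From July 13, 2014 through January 5, 2015 inclusive is 177 days; tolling adds 177 days: May 3, 2016 + 177 days = October 27, 2016.
Tolling adds 99 days: October 27, 2016 + 99 days = February 3, 2017.

February 3, 2017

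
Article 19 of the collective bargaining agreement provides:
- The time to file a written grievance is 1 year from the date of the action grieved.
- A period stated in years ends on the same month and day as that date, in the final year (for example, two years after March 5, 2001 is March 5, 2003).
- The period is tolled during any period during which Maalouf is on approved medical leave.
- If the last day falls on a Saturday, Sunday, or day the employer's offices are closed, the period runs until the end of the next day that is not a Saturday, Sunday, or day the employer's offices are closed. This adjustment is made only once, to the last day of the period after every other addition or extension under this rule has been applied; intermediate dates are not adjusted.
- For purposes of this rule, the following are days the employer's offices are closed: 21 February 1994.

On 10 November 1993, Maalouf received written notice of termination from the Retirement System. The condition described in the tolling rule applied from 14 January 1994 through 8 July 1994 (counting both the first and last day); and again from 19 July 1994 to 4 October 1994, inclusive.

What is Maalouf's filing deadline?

1 year after 10 November 1993 is November 10, 1994.
From January 14, 1994 through July 8, 1994 inclusive is 176 days; tolling adds 176 days: November 10, 1994 + 176 days = May 5, 1995.
From July 19, 1994 through October 4, 1994 inclusive is 78 days; tolling adds 78 days: May 5, 1995 + 78 days = July 22, 1995.
July 22, 1995 is Saturday; July 23, 1995 is Sunday. The next qualifying day is July 24, 1995.

July 24, 1995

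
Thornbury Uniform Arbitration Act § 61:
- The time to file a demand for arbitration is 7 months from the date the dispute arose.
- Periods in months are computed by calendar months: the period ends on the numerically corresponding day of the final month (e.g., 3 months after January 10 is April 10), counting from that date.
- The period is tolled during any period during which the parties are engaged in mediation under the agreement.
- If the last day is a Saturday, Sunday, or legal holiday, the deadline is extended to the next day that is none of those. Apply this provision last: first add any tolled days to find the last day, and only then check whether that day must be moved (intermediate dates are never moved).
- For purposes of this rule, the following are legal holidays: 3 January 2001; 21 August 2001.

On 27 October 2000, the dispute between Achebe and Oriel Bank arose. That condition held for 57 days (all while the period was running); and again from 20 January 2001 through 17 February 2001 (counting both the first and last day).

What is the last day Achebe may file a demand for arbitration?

August 22, 2001

7 months after 27 October 2000 is May 27, 2001.
Tolling adds 57 days: May 27, 2001 + 57 days = July 23, 2001.
From January 20, 2001 through February 17, 2001 inclusive is 29 days; tolling adds 29 days: July 23, 2001 + 29 days = August 21, 2001.
August 21, 2001 is a listed holiday. The next qualifying day is August 22, 2001.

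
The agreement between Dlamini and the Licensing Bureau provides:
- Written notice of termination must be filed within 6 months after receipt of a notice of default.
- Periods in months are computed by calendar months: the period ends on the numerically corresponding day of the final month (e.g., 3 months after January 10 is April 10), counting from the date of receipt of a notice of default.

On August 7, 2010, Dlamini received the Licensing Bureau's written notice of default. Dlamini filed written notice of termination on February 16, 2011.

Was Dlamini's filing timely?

6 months after August 7, 2010 is February 7, 2011.
The deadline is February 7, 2011; the filing on February 16, 2011 is after that date.

No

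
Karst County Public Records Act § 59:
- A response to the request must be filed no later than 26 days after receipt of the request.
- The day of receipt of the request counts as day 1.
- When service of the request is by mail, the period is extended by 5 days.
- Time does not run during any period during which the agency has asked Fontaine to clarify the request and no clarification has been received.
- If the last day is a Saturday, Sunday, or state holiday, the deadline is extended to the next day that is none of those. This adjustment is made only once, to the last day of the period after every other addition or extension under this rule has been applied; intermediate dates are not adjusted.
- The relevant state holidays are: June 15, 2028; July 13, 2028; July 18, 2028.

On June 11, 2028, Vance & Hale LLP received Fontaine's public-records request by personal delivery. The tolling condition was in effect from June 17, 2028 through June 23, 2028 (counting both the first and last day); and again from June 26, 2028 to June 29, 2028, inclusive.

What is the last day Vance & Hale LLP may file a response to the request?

Counting June 11, 2028 as day 1, day 26 is July 6, 2028.
Service was not by mail, so no mail extension applies.
From June 17, 2028 through June 23, 2028 inclusive is 7 days; tolling adds 7 days: July 6, 2028 + 7 days = July 13, 2028.
From June 26, 2028 through June 29, 2028 inclusive is 4 days; tolling adds 4 days: July 13, 2028 + 4 days = July 17, 2028.
July 17, 2028 is a Monday and not a state holiday, so no extension applies.

July 17, 2028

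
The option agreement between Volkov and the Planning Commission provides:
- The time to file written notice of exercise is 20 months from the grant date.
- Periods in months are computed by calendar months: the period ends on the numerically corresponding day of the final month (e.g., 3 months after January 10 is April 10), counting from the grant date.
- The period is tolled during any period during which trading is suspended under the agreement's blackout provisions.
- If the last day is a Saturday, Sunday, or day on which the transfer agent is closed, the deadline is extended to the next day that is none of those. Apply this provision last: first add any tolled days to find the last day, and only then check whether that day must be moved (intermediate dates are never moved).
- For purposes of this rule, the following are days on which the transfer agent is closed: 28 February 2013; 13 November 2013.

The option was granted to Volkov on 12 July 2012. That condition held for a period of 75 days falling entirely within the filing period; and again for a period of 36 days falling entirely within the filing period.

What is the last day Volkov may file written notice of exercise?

20 months after 12 July 2012 is March 12, 2014.
Tolling adds 75 days: March 12, 2014 + 75 days = May 26, 2014.
Tolling adds 36 days: May 26, 2014 + 36 days = July 1, 2014.
July 1, 2014 is a Tuesday and not a day on which the transfer agent is closed, so no extension applies.

July 1, 2014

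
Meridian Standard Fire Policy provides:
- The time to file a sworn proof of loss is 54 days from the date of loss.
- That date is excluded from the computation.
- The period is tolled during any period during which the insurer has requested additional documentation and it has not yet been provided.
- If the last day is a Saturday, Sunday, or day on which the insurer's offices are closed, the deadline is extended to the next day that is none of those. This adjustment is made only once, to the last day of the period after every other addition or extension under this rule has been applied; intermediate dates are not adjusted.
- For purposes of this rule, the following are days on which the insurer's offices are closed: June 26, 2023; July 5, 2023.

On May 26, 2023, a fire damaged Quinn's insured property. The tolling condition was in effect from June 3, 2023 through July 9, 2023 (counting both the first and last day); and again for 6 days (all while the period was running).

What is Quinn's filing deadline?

54 days after May 26, 2023 is July 19, 2023.
From June 3, 2023 through July 9, 2023 inclusive is 37 days; tolling adds 37 days: July 19, 2023 + 37 days = August 25, 2023.
Tolling adds 6 days: August 25, 2023 + 6 days = August 31, 2023.
August 31, 2023 is a Thursday and not a day on which the insurer's offices are closed, so no extension applies.

August 31, 2023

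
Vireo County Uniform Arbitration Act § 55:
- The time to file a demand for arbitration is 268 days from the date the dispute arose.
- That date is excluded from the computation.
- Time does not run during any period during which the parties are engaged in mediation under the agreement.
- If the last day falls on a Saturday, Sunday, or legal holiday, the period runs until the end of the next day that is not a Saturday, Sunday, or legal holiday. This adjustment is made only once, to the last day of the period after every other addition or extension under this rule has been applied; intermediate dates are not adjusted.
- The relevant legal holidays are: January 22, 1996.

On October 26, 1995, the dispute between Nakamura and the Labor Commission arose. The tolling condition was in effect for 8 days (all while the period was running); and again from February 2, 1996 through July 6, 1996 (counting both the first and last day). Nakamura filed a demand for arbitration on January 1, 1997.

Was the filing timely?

268 days after October 26, 1995 is July 20, 1996.
Tolling adds 8 days: July 20, 1996 + 8 days = July 28, 1996.
From February 2, 1996 through July 6, 1996 inclusive is 156 days; tolling adds 156 days: July 28, 1996 + 156 days = December 31, 1996.
December 31, 1996 is a Tuesday and not a legal holiday, so no extension applies.
The deadline is December 31, 1996; the filing on January 1, 1997 is after that date.

No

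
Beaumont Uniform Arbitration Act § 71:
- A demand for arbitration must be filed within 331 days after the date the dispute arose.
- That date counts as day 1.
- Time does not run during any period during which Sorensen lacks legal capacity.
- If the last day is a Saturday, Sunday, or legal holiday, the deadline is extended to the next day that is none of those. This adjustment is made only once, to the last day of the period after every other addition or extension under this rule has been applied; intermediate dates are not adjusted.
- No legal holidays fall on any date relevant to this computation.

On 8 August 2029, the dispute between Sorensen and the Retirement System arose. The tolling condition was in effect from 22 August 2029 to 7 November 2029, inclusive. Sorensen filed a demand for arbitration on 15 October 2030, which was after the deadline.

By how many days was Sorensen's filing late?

25 days

Counting 8 August 2029 as day 1, day 331 is July 4, 2030.
From August 22, 2029 through November 7, 2029 inclusive is 78 days; tolling adds 78 days: July 4, 2030 + 78 days = September 20, 2030.
September 20, 2030 is a Friday and not a legal holiday, so no extension applies.
The deadline is September 20, 2030; from September 20, 2030 to October 15, 2030 is 25 days.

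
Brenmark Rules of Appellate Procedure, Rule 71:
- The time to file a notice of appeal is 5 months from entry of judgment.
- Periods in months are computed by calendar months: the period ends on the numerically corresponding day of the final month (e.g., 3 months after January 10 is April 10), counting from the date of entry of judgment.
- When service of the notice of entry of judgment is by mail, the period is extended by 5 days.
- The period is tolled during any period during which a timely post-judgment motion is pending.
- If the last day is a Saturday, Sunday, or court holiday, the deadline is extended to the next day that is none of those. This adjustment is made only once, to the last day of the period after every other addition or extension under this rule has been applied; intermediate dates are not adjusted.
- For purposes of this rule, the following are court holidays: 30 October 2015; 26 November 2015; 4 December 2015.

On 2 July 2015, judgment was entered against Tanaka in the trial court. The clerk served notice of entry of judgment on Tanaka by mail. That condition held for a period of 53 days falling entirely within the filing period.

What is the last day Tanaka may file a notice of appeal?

January 29, 2016

5 months after 2 July 2015 is December 2, 2015.
Service was by mail, adding 5 days: December 2, 2015 + 5 days = December 7, 2015.
Tolling adds 53 days: December 7, 2015 + 53 days = January 29, 2016.
January 29, 2016 is a Friday and not a court holiday, so no extension applies.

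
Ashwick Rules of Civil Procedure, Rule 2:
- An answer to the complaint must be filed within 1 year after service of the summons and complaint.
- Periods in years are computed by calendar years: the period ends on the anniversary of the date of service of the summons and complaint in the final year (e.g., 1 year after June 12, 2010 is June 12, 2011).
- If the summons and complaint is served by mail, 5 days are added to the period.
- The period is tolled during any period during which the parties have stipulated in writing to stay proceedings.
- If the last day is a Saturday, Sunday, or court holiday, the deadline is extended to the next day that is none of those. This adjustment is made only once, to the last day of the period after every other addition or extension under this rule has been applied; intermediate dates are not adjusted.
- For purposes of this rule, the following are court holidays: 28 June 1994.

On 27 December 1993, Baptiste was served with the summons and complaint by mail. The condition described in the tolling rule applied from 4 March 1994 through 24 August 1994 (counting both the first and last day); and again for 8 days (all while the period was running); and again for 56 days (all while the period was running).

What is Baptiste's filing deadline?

1 year after 27 December 1993 is December 27, 1994.
Service was by mail, adding 5 days: December 27, 1994 + 5 days = January 1, 1995.
From March 4, 1994 through August 24, 1994 inclusive is 174 days; tolling adds 174 days: January 1, 1995 + 174 days = June 24, 1995.
Tolling adds 8 days: June 24, 1995 + 8 days = July 2, 1995.
Tolling adds 56 days: July 2, 1995 + 56 days = August 27, 1995.
August 27, 1995 is Sunday. The next qualifying day is August 28, 1995.

August 28, 1995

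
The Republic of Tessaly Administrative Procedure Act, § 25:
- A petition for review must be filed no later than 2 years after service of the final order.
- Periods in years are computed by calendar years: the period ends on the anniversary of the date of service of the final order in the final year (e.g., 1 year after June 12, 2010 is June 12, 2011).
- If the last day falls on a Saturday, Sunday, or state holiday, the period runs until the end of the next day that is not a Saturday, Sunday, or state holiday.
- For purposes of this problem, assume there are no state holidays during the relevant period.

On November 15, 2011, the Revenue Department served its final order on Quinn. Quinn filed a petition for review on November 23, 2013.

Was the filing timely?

No

2 years after November 15, 2011 is November 15, 2013.
November 15, 2013 is a Friday and not a state holiday, so no extension applies.
The deadline is November 15, 2013; the filing on November 23, 2013 is after that date.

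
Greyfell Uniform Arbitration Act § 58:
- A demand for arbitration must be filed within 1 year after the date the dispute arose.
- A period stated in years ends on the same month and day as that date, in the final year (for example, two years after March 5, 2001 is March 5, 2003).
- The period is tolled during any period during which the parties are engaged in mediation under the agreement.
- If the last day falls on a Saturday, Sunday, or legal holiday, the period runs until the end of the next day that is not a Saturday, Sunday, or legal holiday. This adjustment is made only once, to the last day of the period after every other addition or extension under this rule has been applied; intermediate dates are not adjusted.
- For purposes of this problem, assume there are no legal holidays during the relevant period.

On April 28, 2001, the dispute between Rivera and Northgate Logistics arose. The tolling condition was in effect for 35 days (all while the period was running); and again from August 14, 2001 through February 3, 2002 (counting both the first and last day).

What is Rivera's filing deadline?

1 year after April 28, 2001 is April 28, 2002.
Tolling adds 35 days: April 28, 2002 + 35 days = June 2, 2002.
From August 14, 2001 through February 3, 2002 inclusive is 174 days; tolling adds 174 days: June 2, 2002 + 174 days = November 23, 2002.
November 23, 2002 is Saturday; November 24, 2002 is Sunday. The next qualifying day is November 25, 2002.

November 25, 2002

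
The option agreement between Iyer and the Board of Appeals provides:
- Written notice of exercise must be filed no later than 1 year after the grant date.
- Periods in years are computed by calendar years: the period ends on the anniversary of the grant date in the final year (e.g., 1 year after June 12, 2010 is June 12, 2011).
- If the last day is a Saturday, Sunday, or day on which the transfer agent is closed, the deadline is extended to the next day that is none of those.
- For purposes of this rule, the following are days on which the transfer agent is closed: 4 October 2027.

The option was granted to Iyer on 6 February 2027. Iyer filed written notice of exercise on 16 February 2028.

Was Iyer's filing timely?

1 year after 6 February 2027 is February 6, 2028.
February 6, 2028 is Sunday. The next qualifying day is February 7, 2028.
The deadline is February 7, 2028; the filing on February 16, 2028 is after that date.

No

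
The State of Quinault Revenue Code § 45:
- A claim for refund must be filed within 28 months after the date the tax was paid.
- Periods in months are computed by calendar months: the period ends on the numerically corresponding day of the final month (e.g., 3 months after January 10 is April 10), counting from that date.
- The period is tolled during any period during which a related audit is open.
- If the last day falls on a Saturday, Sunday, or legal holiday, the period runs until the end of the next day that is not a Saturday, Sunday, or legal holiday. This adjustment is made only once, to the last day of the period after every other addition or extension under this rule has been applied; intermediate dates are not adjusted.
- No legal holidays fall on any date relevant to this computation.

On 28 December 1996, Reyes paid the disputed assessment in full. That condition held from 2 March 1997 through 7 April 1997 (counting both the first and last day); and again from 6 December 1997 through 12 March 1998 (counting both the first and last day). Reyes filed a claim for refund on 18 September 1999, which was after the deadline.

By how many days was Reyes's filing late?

28 months after 28 December 1996 is April 28, 1999.
From March 2, 1997 through April 7, 1997 inclusive is 37 days; tolling adds 37 days: April 28, 1999 + 37 days = June 4, 1999.
From December 6, 1997 through March 12, 1998 inclusive is 97 days; tolling adds 97 days: June 4, 1999 + 97 days = September 9, 1999.
September 9, 1999 is a Thursday and not a legal holiday, so no extension applies.
The deadline is September 9, 1999; from September 9, 1999 to September 18, 1999 is 9 days.

9 days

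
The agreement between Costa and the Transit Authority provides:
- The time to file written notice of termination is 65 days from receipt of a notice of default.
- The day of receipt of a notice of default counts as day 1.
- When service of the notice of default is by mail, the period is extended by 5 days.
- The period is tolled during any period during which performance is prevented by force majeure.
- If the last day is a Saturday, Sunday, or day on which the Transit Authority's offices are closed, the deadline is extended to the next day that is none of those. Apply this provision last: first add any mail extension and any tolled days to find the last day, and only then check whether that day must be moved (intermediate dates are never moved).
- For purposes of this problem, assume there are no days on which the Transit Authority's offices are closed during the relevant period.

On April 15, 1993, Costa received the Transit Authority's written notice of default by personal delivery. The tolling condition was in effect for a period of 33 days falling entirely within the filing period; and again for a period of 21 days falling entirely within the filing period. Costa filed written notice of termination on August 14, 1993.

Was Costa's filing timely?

Counting April 15, 1993 as day 1, day 65 is June 18, 1993.
Service was not by mail, so no mail extension applies.
Tolling adds 33 days: June 18, 1993 + 33 days = July 21, 1993.
Tolling adds 21 days: July 21, 1993 + 21 days = August 11, 1993.
August 11, 1993 is a Wednesday and not a day on which the Transit Authority's offices are closed, so no extension applies.
The deadline is August 11, 1993; the filing on August 14, 1993 is after that date.

No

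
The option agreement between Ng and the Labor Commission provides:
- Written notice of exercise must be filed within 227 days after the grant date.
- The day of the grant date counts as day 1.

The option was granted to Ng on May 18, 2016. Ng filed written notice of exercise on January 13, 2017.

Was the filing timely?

No

Counting May 18, 2016 as day 1, day 227 is December 30, 2016.
The deadline is December 30, 2016; the filing on January 13, 2017 is after that date.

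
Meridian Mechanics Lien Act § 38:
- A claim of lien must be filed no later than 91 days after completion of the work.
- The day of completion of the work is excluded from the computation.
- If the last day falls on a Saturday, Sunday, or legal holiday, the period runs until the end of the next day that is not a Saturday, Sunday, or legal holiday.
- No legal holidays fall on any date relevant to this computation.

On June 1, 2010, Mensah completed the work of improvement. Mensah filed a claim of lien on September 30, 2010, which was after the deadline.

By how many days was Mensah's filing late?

91 days after June 1, 2010 is August 31, 2010.
August 31, 2010 is a Tuesday and not a legal holiday, so no extension applies.
The deadline is August 31, 2010; from August 31, 2010 to September 30, 2010 is 30 days.

30 days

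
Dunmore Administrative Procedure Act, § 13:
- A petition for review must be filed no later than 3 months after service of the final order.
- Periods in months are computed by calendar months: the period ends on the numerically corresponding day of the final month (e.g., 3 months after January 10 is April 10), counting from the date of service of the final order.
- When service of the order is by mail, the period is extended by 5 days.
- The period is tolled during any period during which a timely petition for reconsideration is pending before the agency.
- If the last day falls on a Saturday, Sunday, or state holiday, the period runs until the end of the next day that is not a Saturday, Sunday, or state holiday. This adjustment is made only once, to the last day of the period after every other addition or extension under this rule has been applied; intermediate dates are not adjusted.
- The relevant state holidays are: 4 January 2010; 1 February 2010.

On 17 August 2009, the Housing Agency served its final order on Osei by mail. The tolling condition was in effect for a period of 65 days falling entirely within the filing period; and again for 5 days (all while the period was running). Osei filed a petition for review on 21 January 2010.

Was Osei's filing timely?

Yes

3 months after 17 August 2009 is November 17, 2009.
Service was by mail, adding 5 days: November 17, 2009 + 5 days = November 22, 2009.
Tolling adds 65 days: November 22, 2009 + 65 days = January 26, 2010.
Tolling adds 5 days: January 26, 2010 + 5 days = January 31, 2010.
January 31, 2010 is Sunday; February 1, 2010 is a listed holiday. The next qualifying day is February 2, 2010.
The deadline is February 2, 2010; the filing on January 21, 2010 is on or before that date.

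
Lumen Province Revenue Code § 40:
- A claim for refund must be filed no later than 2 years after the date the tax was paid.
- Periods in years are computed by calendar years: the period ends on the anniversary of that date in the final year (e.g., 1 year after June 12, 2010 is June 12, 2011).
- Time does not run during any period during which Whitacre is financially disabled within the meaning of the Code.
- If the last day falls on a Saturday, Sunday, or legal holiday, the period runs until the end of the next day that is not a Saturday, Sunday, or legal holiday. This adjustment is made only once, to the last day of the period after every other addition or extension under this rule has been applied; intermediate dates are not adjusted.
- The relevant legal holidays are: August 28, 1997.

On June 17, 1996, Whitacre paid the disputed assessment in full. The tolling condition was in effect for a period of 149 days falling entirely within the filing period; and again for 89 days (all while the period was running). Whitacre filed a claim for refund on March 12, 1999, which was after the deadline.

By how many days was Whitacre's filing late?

30 days

2 years after June 17, 1996 is June 17, 1998.
Tolling adds 149 days: June 17, 1998 + 149 days = November 13, 1998.
Tolling adds 89 days: November 13, 1998 + 89 days = February 10, 1999.
February 10, 1999 is a Wednesday and not a legal holiday, so no extension applies.
The deadline is February 10, 1999; from February 10, 1999 to March 12, 1999 is 30 days.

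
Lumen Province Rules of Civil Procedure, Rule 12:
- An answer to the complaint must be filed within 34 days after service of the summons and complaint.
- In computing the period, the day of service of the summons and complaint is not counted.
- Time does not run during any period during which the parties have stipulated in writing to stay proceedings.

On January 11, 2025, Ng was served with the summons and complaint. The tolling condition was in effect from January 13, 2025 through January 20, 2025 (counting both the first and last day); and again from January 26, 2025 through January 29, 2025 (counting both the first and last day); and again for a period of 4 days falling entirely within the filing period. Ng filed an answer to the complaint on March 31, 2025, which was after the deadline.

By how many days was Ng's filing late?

29 days

34 days after January 11, 2025 is February 14, 2025.
From January 13, 2025 through January 20, 2025 inclusive is 8 days; tolling adds 8 days: February 14, 2025 + 8 days = February 22, 2025.
From January 26, 2025 through January 29, 2025 inclusive is 4 days; tolling adds 4 days: February 22, 2025 + 4 days = February 26, 2025.
Tolling adds 4 days: February 26, 2025 + 4 days = March 2, 2025.
The deadline is March 2, 2025; from March 2, 2025 to March 31, 2025 is 29 days.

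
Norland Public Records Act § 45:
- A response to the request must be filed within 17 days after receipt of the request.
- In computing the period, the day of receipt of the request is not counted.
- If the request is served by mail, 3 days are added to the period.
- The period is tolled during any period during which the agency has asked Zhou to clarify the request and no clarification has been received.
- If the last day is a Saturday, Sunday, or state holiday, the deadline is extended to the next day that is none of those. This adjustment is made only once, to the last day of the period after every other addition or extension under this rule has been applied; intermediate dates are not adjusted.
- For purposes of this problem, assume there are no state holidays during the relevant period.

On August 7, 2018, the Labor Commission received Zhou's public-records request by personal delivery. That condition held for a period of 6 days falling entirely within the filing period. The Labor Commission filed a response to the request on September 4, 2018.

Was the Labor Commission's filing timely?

No

17 days after August 7, 2018 is August 24, 2018.
Service was not by mail, so no mail extension applies.
Tolling adds 6 days: August 24, 2018 + 6 days = August 30, 2018.
August 30, 2018 is a Thursday and not a state holiday, so no extension applies.
The deadline is August 30, 2018; the filing on September 4, 2018 is after that date.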